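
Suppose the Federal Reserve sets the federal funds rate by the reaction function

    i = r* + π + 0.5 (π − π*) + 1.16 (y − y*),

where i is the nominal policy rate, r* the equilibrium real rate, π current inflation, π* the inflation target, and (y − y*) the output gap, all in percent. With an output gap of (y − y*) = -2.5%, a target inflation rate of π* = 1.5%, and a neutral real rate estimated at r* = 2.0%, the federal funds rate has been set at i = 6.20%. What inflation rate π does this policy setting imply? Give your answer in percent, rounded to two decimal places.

Collecting π: i = r* + (1 + 0.5) π − 0.5 π* + 1.16 (y − y*)
1.5 π = 6.20 − 2.0 + 0.5 × 1.5 − 1.16 × (-2.5) = 7.85
π = 7.85 / 1.5 = 5.23

5.23%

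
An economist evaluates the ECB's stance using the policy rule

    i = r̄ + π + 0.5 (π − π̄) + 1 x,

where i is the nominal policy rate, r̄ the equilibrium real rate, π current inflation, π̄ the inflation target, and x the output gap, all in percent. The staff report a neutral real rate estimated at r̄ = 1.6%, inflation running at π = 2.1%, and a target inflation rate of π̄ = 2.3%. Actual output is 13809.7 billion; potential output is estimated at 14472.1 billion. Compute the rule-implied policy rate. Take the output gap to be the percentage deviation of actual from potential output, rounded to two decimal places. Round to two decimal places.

-0.98%

Output gap = 100 × (13809.7 − 14472.1) / 14472.1 = -4.58%.
i = 1.60 + 2.10 + 0.5 × (2.10 − 2.30) + 1 × (-4.58)
   = 1.60 + 2.1 − 0.1 − 4.58 = -0.98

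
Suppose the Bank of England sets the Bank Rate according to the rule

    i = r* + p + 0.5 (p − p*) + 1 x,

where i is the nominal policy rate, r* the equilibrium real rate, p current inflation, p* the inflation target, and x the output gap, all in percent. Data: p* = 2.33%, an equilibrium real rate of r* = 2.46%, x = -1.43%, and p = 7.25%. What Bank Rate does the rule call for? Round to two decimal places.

10.74%

i = 2.46 + 7.25 + 0.5 × (7.25 − 2.33) + 1 × (-1.43)
   = 2.46 + 7.25 + 2.46 − 1.43 = 10.74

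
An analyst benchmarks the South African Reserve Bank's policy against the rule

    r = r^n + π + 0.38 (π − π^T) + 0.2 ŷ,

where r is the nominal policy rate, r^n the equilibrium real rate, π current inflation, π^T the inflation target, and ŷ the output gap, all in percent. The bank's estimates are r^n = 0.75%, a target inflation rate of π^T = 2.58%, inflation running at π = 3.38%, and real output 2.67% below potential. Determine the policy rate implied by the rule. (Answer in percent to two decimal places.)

3.90%

Output 2.67% below potential → ŷ = -2.67.
r = 0.75 + 3.38 + 0.38 × (3.38 − 2.58) + 0.2 × (-2.67)
   = 0.75 + 3.38 + 0.304 − 0.534 = 3.90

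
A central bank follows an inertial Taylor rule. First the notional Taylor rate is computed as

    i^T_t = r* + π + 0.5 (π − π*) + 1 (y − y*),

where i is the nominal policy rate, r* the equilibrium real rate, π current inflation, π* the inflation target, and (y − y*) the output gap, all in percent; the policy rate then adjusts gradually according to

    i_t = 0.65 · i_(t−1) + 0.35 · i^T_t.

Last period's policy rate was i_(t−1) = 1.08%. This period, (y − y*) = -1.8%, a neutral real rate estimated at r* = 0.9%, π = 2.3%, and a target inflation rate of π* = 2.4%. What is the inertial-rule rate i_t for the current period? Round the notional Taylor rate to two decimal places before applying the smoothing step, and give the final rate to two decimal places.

i^T_t = 0.9 + 2.3 + 0.5 × (2.3 − 2.4) + 1 × (-1.8)
   = 0.9 + 2.3 − 0.05 − 1.8 = 1.35
i_t = 0.65 × 1.08 + 0.35 × 1.35 = 0.702 + 0.4725 = 1.17

1.17%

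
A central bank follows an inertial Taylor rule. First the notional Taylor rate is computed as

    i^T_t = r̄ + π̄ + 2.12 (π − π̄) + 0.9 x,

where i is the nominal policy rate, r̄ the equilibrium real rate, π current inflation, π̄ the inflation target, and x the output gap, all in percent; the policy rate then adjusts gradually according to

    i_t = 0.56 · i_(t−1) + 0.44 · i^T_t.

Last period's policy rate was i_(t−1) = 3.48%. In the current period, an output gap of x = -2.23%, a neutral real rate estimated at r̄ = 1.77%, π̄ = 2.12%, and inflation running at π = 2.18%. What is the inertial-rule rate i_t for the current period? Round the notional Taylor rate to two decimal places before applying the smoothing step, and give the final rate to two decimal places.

i^T_t = 1.77 + 2.12 + 2.12 × (2.18 − 2.12) + 0.9 × (-2.23)
   = 1.77 + 2.12 + 0.1272 − 2.007 = 2.01
i_t = 0.56 × 3.48 + 0.44 × 2.01 = 1.9488 + 0.8844 = 2.83

2.83%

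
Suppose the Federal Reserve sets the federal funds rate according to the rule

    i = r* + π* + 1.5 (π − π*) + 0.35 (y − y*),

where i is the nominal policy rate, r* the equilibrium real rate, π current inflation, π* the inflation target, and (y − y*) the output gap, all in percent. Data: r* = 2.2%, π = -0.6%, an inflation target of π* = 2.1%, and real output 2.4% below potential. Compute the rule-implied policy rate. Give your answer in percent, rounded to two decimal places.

-0.59%

Output 2.4% below potential → (y − y*) = -2.4.
i = 2.2 + 2.1 + 1.5 × (-0.6 − 2.1) + 0.35 × (-2.4)
   = 2.2 + 2.1 − 4.05 − 0.84 = -0.59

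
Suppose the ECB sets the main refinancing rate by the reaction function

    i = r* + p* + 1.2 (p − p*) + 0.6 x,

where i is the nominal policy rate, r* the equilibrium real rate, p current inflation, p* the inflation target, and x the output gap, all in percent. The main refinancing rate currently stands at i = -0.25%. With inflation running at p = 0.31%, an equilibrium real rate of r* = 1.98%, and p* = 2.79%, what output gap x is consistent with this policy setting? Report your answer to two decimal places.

0.6 x = -0.25 − 1.98 − 2.79 − 1.2 × (0.31 − 2.79) = -2.044
x = -2.044 / 0.6 = -3.41

-3.41%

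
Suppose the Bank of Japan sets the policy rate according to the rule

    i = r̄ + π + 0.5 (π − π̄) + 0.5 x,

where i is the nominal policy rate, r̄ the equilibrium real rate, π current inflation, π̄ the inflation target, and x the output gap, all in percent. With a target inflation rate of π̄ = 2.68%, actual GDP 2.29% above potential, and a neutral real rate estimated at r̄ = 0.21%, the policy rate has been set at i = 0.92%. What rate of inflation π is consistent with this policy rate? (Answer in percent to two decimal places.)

0.60%

Output 2.29% above potential → x = 2.29.
Collecting π: i = r̄ + (1 + 0.5) π − 0.5 π̄ + 0.5 x
1.5 π = 0.92 − 0.21 + 0.5 × 2.68 − 0.5 × 2.29 = 0.905
π = 0.905 / 1.5 = 0.60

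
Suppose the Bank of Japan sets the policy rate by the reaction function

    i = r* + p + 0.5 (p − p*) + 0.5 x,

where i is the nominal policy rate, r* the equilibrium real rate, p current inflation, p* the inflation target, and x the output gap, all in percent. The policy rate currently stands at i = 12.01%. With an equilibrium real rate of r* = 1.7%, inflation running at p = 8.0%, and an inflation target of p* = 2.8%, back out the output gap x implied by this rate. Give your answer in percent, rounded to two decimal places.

0.5 x = 12.01 − 1.7 − 8.0 − 0.5 × (8.0 − 2.8) = -0.29
x = -0.29 / 0.5 = -0.58

-0.58%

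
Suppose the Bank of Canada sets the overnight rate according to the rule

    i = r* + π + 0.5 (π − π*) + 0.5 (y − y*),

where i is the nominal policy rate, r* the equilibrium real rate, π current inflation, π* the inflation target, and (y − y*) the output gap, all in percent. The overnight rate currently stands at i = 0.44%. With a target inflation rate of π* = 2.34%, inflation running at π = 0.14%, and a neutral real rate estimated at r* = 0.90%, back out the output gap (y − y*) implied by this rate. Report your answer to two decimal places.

0.5 (y − y*) = 0.44 − 0.90 − 0.14 − 0.5 × (0.14 − 2.34) = 0.5
(y − y*) = 0.5 / 0.5 = 1.00

1.00%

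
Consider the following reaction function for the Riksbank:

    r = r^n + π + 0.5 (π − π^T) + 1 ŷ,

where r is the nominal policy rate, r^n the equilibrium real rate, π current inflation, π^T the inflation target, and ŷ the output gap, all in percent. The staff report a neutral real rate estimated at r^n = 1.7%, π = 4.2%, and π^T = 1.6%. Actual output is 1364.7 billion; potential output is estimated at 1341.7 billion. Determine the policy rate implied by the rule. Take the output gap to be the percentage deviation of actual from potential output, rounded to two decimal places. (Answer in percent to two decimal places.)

Output gap = 100 × (1364.7 − 1341.7) / 1341.7 = 1.71%.
r = 1.70 + 4.20 + 0.5 × (4.20 − 1.60) + 1 × 1.71
   = 1.70 + 4.2 + 1.3 + 1.71 = 8.91

8.91%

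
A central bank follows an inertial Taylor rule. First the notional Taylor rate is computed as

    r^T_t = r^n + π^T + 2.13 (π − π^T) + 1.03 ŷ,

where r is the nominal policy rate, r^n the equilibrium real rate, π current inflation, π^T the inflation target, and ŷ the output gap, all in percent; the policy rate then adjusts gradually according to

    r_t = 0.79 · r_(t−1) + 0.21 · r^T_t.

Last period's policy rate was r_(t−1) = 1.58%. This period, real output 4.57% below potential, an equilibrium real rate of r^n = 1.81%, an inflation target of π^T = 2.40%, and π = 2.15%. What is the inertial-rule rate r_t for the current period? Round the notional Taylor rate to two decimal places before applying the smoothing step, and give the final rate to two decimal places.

Output 4.57% below potential → ŷ = -4.57.
r^T_t = 1.81 + 2.40 + 2.13 × (2.15 − 2.40) + 1.03 × (-4.57)
   = 1.81 + 2.4 − 0.5325 − 4.7071 = -1.03
r_t = 0.79 × 1.58 + 0.21 × (-1.03) = 1.2482 − 0.2163 = 1.03

1.03%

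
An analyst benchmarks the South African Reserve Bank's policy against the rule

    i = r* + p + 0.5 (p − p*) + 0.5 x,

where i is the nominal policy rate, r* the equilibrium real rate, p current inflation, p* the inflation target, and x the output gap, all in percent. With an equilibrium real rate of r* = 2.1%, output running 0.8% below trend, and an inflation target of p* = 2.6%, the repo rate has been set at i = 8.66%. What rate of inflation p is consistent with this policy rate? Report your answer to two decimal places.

Output 0.8% below potential → x = -0.8.
Collecting p: i = r* + (1 + 0.5) p − 0.5 p* + 0.5 x
1.5 p = 8.66 − 2.1 + 0.5 × 2.6 − 0.5 × (-0.8) = 8.26
p = 8.26 / 1.5 = 5.51

5.51%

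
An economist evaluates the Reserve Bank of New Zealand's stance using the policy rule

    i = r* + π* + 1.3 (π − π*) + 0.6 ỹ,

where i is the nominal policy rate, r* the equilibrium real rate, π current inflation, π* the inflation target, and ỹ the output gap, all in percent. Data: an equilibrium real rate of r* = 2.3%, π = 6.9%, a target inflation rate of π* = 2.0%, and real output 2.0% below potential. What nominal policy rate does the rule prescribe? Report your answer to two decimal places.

9.47%

Output 2.0% below potential → ỹ = -2.0.
i = 2.3 + 2.0 + 1.3 × (6.9 − 2.0) + 0.6 × (-2.0)
   = 2.3 + 2 + 6.37 − 1.2 = 9.47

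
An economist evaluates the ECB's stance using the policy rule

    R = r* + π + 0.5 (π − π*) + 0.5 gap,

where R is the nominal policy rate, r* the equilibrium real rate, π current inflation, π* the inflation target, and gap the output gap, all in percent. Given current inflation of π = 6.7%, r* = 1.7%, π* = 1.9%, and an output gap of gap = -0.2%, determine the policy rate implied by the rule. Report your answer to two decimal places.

R = 1.7 + 6.7 + 0.5 × (6.7 − 1.9) + 0.5 × (-0.2)
   = 1.7 + 6.7 + 2.4 − 0.1 = 10.70

10.70%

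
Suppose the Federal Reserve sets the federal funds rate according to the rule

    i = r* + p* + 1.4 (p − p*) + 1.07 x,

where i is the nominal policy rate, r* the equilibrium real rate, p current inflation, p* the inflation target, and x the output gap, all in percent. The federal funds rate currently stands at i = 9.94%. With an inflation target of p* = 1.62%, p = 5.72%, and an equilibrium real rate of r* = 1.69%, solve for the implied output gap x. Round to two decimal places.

1.07 x = 9.94 − 1.69 − 1.62 − 1.4 × (5.72 − 1.62) = 0.89
x = 0.89 / 1.07 = 0.83

0.83%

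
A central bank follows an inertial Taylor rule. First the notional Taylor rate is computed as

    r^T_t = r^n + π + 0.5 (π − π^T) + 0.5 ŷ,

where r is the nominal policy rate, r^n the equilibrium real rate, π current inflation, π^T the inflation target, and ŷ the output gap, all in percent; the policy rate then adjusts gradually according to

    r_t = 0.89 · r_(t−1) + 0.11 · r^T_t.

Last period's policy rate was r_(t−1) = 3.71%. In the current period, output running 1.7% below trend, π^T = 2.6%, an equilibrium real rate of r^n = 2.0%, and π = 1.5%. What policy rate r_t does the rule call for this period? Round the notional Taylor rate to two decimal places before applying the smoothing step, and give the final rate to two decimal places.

Output 1.7% below potential → ŷ = -1.7.
r^T_t = 2.0 + 1.5 + 0.5 × (1.5 − 2.6) + 0.5 × (-1.7)
   = 2.0 + 1.5 − 0.55 − 0.85 = 2.10
r_t = 0.89 × 3.71 + 0.11 × 2.10 = 3.3019 + 0.231 = 3.53

3.53%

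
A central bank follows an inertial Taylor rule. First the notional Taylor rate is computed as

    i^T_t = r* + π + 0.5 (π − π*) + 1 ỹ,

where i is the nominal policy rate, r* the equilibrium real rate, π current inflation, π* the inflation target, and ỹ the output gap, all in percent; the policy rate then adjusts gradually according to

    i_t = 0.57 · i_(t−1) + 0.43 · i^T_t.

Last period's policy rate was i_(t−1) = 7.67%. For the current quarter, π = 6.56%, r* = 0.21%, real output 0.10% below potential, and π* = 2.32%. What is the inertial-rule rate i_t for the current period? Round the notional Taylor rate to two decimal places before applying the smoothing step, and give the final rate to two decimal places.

Output 0.10% below potential → ỹ = -0.10.
i^T_t = 0.21 + 6.56 + 0.5 × (6.56 − 2.32) + 1 × (-0.10)
   = 0.21 + 6.56 + 2.12 − 0.1 = 8.79
i_t = 0.57 × 7.67 + 0.43 × 8.79 = 4.3719 + 3.7797 = 8.15

8.15%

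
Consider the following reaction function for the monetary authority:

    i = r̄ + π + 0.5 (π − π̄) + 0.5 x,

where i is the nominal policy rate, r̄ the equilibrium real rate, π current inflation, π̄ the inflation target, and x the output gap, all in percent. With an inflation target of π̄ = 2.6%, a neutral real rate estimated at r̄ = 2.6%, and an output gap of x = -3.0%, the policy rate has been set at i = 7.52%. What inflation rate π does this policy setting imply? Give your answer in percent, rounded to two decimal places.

Collecting π: i = r̄ + (1 + 0.5) π − 0.5 π̄ + 0.5 x
1.5 π = 7.52 − 2.6 + 0.5 × 2.6 − 0.5 × (-3.0) = 7.72
π = 7.72 / 1.5 = 5.15

5.15%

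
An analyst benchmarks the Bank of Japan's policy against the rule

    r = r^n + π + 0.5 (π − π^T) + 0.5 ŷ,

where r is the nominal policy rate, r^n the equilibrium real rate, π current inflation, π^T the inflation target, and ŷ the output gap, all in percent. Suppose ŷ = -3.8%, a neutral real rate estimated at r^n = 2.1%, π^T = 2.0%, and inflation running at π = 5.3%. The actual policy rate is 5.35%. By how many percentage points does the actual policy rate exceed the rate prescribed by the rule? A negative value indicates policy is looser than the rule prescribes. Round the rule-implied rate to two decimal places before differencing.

r = 2.1 + 5.3 + 0.5 × (5.3 − 2.0) + 0.5 × (-3.8)
   = 2.1 + 5.3 + 1.65 − 1.9 = 7.15
Deviation = 5.35 − 7.15 = -1.80 pp.

-1.80 pp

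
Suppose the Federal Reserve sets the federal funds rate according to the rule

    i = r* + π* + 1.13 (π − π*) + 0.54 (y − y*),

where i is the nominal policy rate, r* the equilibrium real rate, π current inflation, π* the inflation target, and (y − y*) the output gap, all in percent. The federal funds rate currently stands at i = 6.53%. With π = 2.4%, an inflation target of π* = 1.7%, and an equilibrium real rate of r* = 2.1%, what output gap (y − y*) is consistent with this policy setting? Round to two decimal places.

3.59%

0.54 (y − y*) = 6.53 − 2.1 − 1.7 − 1.13 × (2.4 − 1.7) = 1.939
(y − y*) = 1.939 / 0.54 = 3.59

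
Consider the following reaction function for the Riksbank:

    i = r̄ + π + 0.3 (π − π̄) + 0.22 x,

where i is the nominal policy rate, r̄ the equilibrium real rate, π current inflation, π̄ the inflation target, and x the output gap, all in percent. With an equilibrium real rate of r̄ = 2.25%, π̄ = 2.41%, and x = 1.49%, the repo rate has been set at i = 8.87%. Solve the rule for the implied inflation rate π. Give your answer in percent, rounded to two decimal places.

Collecting π: i = r̄ + (1 + 0.3) π − 0.3 π̄ + 0.22 x
1.3 π = 8.87 − 2.25 + 0.3 × 2.41 − 0.22 × 1.49 = 7.0152
π = 7.0152 / 1.3 = 5.40

5.40%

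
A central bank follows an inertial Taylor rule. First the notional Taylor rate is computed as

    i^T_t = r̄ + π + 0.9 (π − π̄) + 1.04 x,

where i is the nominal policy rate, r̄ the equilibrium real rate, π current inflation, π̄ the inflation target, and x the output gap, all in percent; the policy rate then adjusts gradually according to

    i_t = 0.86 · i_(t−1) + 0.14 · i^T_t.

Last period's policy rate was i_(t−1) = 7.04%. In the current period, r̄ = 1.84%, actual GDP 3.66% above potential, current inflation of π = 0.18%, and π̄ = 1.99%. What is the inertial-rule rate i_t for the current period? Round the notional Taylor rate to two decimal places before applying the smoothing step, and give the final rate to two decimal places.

6.64%

Output 3.66% above potential → x = 3.66.
i^T_t = 1.84 + 0.18 + 0.9 × (0.18 − 1.99) + 1.04 × 3.66
   = 1.84 + 0.18 − 1.629 + 3.8064 = 4.20
i_t = 0.86 × 7.04 + 0.14 × 4.20 = 6.0544 + 0.588 = 6.64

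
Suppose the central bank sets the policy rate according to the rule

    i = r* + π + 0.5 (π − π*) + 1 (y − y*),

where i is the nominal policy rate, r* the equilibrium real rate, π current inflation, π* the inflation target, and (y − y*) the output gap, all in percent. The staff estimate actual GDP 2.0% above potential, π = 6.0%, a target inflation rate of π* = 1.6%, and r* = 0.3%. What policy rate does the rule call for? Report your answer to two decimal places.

Output 2.0% above potential → (y − y*) = 2.0.
i = 0.3 + 6.0 + 0.5 × (6.0 − 1.6) + 1 × 2.0
   = 0.3 + 6 + 2.2 + 2 = 10.50

10.50%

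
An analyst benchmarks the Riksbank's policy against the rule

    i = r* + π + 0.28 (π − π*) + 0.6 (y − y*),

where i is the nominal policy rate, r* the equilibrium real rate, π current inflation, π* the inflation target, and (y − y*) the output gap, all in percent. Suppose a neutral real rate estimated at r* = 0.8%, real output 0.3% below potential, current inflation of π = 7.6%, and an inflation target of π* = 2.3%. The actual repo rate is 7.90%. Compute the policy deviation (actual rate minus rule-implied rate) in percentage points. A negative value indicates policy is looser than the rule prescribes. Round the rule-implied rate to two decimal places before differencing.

Output 0.3% below potential → (y − y*) = -0.3.
i = 0.8 + 7.6 + 0.28 × (7.6 − 2.3) + 0.6 × (-0.3)
   = 0.8 + 7.6 + 1.484 − 0.18 = 9.70
Deviation = 7.90 − 9.70 = -1.80 pp.

-1.80 pp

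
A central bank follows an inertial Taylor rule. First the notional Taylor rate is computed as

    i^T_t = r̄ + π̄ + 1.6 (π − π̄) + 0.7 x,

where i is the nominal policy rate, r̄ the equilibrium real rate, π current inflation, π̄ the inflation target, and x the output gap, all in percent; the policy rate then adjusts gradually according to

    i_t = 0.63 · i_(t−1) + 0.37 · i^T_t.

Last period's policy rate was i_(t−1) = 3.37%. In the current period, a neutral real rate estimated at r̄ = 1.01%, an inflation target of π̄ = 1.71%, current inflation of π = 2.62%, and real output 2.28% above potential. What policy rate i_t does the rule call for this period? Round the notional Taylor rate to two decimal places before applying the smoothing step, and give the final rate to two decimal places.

Output 2.28% above potential → x = 2.28.
i^T_t = 1.01 + 1.71 + 1.6 × (2.62 − 1.71) + 0.7 × 2.28
   = 1.01 + 1.71 + 1.456 + 1.596 = 5.77
i_t = 0.63 × 3.37 + 0.37 × 5.77 = 2.1231 + 2.1349 = 4.26

4.26%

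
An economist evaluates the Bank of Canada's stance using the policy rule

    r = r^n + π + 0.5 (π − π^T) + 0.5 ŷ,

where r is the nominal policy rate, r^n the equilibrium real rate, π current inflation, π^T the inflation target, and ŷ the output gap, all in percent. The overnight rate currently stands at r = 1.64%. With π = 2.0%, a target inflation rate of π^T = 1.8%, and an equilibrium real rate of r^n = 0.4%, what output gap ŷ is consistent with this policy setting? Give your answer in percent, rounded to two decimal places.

0.5 ŷ = 1.64 − 0.4 − 2.0 − 0.5 × (2.0 − 1.8) = -0.86
ŷ = -0.86 / 0.5 = -1.72

-1.72%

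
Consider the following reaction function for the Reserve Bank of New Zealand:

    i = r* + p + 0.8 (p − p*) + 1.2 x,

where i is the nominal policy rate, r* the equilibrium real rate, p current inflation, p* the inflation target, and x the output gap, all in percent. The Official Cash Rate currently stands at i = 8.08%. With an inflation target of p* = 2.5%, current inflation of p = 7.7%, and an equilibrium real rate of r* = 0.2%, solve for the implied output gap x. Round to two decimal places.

1.2 x = 8.08 − 0.2 − 7.7 − 0.8 × (7.7 − 2.5) = -3.98
x = -3.98 / 1.2 = -3.32

-3.32%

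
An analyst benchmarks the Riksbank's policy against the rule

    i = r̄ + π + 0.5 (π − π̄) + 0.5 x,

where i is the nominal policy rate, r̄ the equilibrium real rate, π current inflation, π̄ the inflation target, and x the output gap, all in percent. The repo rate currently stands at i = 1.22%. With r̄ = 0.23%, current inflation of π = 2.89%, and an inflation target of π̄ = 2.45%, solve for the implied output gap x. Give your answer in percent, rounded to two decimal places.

0.5 x = 1.22 − 0.23 − 2.89 − 0.5 × (2.89 − 2.45) = -2.12
x = -2.12 / 0.5 = -4.24

-4.24%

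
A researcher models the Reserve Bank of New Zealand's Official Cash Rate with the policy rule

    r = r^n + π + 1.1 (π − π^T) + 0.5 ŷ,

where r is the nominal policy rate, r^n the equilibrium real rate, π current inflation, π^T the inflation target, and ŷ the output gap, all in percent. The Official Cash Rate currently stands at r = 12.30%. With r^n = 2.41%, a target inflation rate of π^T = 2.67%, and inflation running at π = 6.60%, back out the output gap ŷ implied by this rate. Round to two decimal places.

0.5 ŷ = 12.30 − 2.41 − 6.60 − 1.1 × (6.60 − 2.67) = -1.033
ŷ = -1.033 / 0.5 = -2.07

-2.07%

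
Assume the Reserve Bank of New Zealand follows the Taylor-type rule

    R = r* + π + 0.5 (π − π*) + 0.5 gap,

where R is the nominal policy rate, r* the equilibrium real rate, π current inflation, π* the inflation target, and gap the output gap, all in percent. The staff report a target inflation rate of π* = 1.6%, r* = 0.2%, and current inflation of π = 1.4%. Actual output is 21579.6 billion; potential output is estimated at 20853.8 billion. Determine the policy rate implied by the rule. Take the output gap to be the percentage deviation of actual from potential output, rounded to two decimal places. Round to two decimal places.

3.24%

Output gap = 100 × (21579.6 − 20853.8) / 20853.8 = 3.48%.
R = 0.20 + 1.40 + 0.5 × (1.40 − 1.60) + 0.5 × 3.48
   = 0.20 + 1.4 − 0.1 + 1.74 = 3.24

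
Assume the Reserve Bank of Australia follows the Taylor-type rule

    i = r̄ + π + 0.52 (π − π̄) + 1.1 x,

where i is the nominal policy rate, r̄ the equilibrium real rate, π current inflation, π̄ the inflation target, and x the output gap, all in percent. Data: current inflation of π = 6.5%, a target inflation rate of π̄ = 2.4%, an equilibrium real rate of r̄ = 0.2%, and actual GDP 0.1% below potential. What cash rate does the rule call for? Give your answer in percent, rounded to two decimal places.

8.72%

Output 0.1% below potential → x = -0.1.
i = 0.2 + 6.5 + 0.52 × (6.5 − 2.4) + 1.1 × (-0.1)
   = 0.2 + 6.5 + 2.132 − 0.11 = 8.72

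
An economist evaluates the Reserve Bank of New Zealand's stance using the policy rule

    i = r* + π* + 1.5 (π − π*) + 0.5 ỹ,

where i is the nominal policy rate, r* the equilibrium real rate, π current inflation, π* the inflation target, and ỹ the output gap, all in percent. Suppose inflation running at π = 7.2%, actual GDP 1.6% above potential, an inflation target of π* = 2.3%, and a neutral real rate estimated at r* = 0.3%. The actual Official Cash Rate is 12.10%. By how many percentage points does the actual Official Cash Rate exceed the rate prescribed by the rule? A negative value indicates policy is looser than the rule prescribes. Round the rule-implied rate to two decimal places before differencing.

Output 1.6% above potential → ỹ = 1.6.
i = 0.3 + 2.3 + 1.5 × (7.2 − 2.3) + 0.5 × 1.6
   = 0.3 + 2.3 + 7.35 + 0.8 = 10.75
Deviation = 12.10 − 10.75 = 1.35 pp.

1.35 pp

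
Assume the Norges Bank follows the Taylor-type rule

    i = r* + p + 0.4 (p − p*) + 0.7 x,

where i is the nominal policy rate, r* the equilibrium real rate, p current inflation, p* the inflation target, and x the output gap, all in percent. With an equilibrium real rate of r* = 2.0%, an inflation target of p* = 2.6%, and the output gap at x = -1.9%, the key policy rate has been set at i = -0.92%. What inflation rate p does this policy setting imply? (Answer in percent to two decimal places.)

-0.39%

Collecting p: i = r* + (1 + 0.4) p − 0.4 p* + 0.7 x
1.4 p = -0.92 − 2.0 + 0.4 × 2.6 − 0.7 × (-1.9) = -0.55
p = -0.55 / 1.4 = -0.39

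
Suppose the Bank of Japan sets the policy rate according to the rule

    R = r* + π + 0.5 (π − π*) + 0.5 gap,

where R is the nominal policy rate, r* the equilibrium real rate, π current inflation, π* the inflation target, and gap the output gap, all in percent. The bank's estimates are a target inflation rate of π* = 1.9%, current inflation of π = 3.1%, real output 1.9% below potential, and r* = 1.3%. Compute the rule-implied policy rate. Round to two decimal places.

Output 1.9% below potential → gap = -1.9.
R = 1.3 + 3.1 + 0.5 × (3.1 − 1.9) + 0.5 × (-1.9)
   = 1.3 + 3.1 + 0.6 − 0.95 = 4.05

4.05%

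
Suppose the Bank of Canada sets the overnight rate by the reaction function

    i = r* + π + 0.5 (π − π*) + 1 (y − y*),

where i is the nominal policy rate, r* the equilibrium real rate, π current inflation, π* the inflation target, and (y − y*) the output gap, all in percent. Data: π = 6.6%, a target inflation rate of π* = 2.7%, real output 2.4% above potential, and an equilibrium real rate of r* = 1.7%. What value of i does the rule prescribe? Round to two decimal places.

12.65%

Output 2.4% above potential → (y − y*) = 2.4.
i = 1.7 + 6.6 + 0.5 × (6.6 − 2.7) + 1 × 2.4
   = 1.7 + 6.6 + 1.95 + 2.4 = 12.65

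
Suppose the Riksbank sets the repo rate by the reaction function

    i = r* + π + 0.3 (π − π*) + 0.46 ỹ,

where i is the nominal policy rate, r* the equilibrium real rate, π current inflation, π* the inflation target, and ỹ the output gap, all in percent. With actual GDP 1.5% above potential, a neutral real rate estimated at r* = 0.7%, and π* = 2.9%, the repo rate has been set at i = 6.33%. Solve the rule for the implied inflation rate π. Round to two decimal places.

Output 1.5% above potential → ỹ = 1.5.
Collecting π: i = r* + (1 + 0.3) π − 0.3 π* + 0.46 ỹ
1.3 π = 6.33 − 0.7 + 0.3 × 2.9 − 0.46 × 1.5 = 5.81
π = 5.81 / 1.3 = 4.47

4.47%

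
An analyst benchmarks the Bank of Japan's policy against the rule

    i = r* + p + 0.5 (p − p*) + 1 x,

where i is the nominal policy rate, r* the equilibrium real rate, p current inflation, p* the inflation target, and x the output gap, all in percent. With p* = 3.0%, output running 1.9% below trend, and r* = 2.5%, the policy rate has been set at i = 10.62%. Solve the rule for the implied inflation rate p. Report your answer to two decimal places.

7.68%

Output 1.9% below potential → x = -1.9.
Collecting p: i = r* + (1 + 0.5) p − 0.5 p* + 1 x
1.5 p = 10.62 − 2.5 + 0.5 × 3.0 − 1 × (-1.9) = 11.52
p = 11.52 / 1.5 = 7.68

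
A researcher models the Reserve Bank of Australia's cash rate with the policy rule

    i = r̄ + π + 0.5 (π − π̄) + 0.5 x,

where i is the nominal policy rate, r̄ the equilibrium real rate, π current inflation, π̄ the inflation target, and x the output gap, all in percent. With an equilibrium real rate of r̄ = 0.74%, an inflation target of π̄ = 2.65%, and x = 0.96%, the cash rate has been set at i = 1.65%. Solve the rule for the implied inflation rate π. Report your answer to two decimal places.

1.17%

Collecting π: i = r̄ + (1 + 0.5) π − 0.5 π̄ + 0.5 x
1.5 π = 1.65 − 0.74 + 0.5 × 2.65 − 0.5 × 0.96 = 1.755
π = 1.755 / 1.5 = 1.17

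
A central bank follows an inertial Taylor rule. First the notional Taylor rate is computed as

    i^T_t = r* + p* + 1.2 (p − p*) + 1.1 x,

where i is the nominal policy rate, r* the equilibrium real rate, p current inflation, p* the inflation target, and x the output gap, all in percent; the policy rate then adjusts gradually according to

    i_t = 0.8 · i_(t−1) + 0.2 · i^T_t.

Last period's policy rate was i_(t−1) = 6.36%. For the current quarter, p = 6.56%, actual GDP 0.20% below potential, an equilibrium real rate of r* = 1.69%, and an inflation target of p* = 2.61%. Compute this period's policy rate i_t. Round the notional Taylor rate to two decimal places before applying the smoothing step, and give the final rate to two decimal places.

6.85%

Output 0.20% below potential → x = -0.20.
i^T_t = 1.69 + 2.61 + 1.2 × (6.56 − 2.61) + 1.1 × (-0.20)
   = 1.69 + 2.61 + 4.74 − 0.22 = 8.82
i_t = 0.8 × 6.36 + 0.2 × 8.82 = 5.088 + 1.764 = 6.85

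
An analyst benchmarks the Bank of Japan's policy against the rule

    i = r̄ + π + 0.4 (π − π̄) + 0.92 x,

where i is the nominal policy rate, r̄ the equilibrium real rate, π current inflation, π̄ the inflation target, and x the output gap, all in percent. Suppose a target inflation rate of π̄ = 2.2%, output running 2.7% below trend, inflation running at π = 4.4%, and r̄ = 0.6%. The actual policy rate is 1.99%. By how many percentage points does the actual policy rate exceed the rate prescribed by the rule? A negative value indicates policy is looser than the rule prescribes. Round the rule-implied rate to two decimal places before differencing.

-1.41 pp

Output 2.7% below potential → x = -2.7.
i = 0.6 + 4.4 + 0.4 × (4.4 − 2.2) + 0.92 × (-2.7)
   = 0.6 + 4.4 + 0.88 − 2.484 = 3.40
Deviation = 1.99 − 3.40 = -1.41 pp.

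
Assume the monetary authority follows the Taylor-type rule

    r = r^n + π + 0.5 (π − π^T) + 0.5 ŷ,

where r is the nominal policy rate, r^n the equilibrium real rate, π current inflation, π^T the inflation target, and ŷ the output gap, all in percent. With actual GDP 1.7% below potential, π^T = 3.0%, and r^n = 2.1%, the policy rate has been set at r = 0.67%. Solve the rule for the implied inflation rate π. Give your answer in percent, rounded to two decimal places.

Output 1.7% below potential → ŷ = -1.7.
Collecting π: r = r^n + (1 + 0.5) π − 0.5 π^T + 0.5 ŷ
1.5 π = 0.67 − 2.1 + 0.5 × 3.0 − 0.5 × (-1.7) = 0.92
π = 0.92 / 1.5 = 0.61

0.61%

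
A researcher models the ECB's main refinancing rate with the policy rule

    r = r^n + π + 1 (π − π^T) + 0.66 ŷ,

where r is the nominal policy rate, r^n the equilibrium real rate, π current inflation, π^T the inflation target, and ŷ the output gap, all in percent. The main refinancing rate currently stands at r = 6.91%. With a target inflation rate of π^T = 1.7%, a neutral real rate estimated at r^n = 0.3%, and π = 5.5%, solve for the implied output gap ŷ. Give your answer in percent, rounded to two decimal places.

-4.08%

0.66 ŷ = 6.91 − 0.3 − 5.5 − 1 × (5.5 − 1.7) = -2.69
ŷ = -2.69 / 0.66 = -4.08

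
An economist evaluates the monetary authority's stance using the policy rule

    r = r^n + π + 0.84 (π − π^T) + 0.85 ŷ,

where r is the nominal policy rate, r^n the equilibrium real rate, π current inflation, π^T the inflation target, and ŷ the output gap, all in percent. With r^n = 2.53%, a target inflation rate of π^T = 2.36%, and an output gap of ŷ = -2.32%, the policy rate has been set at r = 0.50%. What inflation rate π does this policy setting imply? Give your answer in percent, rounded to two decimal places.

Collecting π: r = r^n + (1 + 0.84) π − 0.84 π^T + 0.85 ŷ
1.84 π = 0.50 − 2.53 + 0.84 × 2.36 − 0.85 × (-2.32) = 1.9244
π = 1.9244 / 1.84 = 1.05

1.05%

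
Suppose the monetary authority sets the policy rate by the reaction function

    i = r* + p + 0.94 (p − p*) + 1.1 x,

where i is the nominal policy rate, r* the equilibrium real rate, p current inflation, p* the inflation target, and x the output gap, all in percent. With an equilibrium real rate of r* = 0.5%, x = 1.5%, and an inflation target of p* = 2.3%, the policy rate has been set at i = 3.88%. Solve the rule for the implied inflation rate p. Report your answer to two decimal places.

Collecting p: i = r* + (1 + 0.94) p − 0.94 p* + 1.1 x
1.94 p = 3.88 − 0.5 + 0.94 × 2.3 − 1.1 × 1.5 = 3.892
p = 3.892 / 1.94 = 2.01

2.01%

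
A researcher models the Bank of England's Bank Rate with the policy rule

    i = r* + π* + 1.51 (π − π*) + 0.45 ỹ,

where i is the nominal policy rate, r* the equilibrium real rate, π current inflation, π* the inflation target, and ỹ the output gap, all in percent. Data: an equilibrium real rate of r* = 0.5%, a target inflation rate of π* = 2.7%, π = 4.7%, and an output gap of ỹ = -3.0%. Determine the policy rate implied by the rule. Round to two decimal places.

4.87%

i = 0.5 + 2.7 + 1.51 × (4.7 − 2.7) + 0.45 × (-3.0)
   = 0.5 + 2.7 + 3.02 − 1.35 = 4.87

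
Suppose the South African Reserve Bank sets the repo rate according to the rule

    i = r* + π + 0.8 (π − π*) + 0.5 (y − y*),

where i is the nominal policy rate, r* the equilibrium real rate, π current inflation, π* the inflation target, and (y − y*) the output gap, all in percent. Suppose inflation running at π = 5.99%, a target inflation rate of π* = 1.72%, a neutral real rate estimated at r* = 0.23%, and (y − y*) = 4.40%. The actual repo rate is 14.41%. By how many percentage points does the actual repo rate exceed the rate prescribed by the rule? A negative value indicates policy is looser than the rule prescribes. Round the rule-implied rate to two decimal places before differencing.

2.57 pp

i = 0.23 + 5.99 + 0.8 × (5.99 − 1.72) + 0.5 × 4.40
   = 0.23 + 5.99 + 3.416 + 2.2 = 11.84
Deviation = 14.41 − 11.84 = 2.57 pp.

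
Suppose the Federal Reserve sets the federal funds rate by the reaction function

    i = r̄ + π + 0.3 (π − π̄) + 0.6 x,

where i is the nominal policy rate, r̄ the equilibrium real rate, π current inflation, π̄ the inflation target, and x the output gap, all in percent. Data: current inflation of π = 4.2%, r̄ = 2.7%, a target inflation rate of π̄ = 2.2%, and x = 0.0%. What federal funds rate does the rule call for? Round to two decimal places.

i = 2.7 + 4.2 + 0.3 × (4.2 − 2.2) + 0.6 × 0.0
   = 2.7 + 4.2 + 0.6 + 0 = 7.50

7.50%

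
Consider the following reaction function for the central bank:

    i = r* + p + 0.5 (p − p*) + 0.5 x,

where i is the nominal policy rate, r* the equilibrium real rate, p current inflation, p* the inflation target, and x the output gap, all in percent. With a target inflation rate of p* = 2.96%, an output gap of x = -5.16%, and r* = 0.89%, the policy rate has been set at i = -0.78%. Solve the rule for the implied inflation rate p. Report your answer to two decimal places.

1.59%

Collecting p: i = r* + (1 + 0.5) p − 0.5 p* + 0.5 x
1.5 p = -0.78 − 0.89 + 0.5 × 2.96 − 0.5 × (-5.16) = 2.39
p = 2.39 / 1.5 = 1.59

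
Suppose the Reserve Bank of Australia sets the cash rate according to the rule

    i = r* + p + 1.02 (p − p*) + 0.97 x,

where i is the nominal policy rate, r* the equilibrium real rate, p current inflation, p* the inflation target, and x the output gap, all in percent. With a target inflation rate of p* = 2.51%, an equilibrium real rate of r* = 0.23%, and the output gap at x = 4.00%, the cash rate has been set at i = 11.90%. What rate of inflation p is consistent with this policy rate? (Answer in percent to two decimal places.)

5.12%

Collecting p: i = r* + (1 + 1.02) p − 1.02 p* + 0.97 x
2.02 p = 11.90 − 0.23 + 1.02 × 2.51 − 0.97 × 4.00 = 10.3502
p = 10.3502 / 2.02 = 5.12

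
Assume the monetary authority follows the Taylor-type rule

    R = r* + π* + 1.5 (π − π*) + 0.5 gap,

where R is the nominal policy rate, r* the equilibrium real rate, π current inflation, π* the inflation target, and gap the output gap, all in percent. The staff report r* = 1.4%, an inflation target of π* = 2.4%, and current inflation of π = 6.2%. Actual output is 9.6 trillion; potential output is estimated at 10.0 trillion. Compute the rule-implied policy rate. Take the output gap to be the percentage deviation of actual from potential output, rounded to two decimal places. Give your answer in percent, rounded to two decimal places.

Output gap = 100 × (9.6 − 10.0) / 10.0 = -4.00%.
R = 1.40 + 2.40 + 1.5 × (6.20 − 2.40) + 0.5 × (-4.00)
   = 1.40 + 2.4 + 5.7 − 2 = 7.50

7.50%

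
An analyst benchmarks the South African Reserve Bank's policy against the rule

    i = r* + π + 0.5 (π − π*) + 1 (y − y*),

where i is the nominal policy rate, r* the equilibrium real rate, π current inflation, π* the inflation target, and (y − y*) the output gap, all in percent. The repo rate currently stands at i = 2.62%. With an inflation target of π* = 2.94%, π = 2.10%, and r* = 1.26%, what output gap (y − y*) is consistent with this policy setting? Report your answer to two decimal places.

1 (y − y*) = 2.62 − 1.26 − 2.10 − 0.5 × (2.10 − 2.94) = -0.32
(y − y*) = -0.32 / 1 = -0.32

-0.32%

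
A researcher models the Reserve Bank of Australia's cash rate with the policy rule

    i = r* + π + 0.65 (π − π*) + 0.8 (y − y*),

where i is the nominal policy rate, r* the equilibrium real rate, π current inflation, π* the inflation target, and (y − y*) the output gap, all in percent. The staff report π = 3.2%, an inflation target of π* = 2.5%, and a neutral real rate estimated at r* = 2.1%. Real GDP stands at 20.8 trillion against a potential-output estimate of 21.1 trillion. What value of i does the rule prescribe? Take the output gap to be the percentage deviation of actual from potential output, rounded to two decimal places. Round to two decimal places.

4.62%

Output gap = 100 × (20.8 − 21.1) / 21.1 = -1.42%.
i = 2.10 + 3.20 + 0.65 × (3.20 − 2.50) + 0.8 × (-1.42)
   = 2.10 + 3.2 + 0.455 − 1.136 = 4.62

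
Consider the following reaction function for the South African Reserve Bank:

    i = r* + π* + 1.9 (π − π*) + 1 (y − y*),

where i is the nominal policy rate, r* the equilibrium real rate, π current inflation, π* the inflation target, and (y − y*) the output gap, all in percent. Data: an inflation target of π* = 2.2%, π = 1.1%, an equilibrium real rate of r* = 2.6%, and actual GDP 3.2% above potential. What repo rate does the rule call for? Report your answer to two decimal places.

5.91%

Output 3.2% above potential → (y − y*) = 3.2.
i = 2.6 + 2.2 + 1.9 × (1.1 − 2.2) + 1 × 3.2
   = 2.6 + 2.2 − 2.09 + 3.2 = 5.91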